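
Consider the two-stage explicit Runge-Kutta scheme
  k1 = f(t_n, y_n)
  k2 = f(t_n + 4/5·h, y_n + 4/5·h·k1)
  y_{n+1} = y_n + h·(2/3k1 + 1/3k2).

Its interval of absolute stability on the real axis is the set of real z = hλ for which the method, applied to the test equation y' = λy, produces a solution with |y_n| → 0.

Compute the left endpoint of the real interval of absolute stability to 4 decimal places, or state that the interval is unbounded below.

With y'=λy (z=hλ):
  k1=λy_n ⇒ h·k1=z·y_n;  k2=λ(1+4/5z)y_n ⇒ h·k2=z(1+4/5z)y_n
  y_{n+1}/y_n = 1 + 2/3z + 1/3z(1+4/5z) = 1 + z + 4/15z²
  Hence R(z) = 1 + z + 4/15z².

Find x<0 with |R(x)|<1.
x=-1.47: |R|=0.1062
R=1: x+4/15x²=0 ⇒ x=−15/4=-3.7500; min R=1−1/(4·4/15)=0.0625>−1
Confirm numerically:
  x=-2.754: |R|=0.26854 <1
  x=-2.384: |R|=0.13159 <1
  x=-1.792: |R|=0.06434 <1
  x=-4.247: |R|=1.56287 >1
  x=-4.205: |R|=1.51021 >1
  x=-3.815: |R|=1.06613 >1
Interval (-3.7500, 0).

left endpoint -3.7500.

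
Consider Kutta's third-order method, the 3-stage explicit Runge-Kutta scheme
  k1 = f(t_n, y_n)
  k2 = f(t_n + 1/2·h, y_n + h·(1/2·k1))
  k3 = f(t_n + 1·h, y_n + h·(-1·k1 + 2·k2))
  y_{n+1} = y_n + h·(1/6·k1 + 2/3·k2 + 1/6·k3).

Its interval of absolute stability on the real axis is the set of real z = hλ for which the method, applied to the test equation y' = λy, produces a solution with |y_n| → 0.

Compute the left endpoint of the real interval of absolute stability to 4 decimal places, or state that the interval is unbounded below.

On y'=λy, z=hλ:
  order 3, 3-stage ⇒ R(z)=1+z+z^2/2+z^3/6
  (e.g. R(-0.95)=0.35835, |R|=0.35835)

Find x<0 with |R(x)|<1.
x=-0.95: |R|=0.3584
|R(-2.69)|=1.3161 |R(-1.54)|=0.0371 |R(-0.65)|=0.5155
Bisect:
  x_lo=-2.8893 |R|=1.7353  x_hi=-0.2993 |R|=0.7410
  mid=-1.59431 |R|=0.00120 →hi
  mid=-2.24181 |R|=0.60673 →hi
  mid=-2.56556 |R|=1.08897 →lo
  mid=-2.40368 |R|=0.82946 →hi
  mid=-2.48462 |R|=0.95435 →hi
  mid=-2.52509 |R|=1.02041 →lo
  mid=-2.50486 |R|=0.98708 →hi
  mid=-2.51497 |R|=1.00367 →lo
  ...
  [-2.51276,-2.51260] ⇒ x*=-2.5127
Interval (-2.5127, 0).

z* = -2.5127.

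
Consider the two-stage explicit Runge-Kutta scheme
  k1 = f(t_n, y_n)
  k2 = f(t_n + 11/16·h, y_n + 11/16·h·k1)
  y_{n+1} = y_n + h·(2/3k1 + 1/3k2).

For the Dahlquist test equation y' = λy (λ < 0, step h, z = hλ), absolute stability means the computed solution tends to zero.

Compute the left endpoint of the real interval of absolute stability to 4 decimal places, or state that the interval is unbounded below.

Set f=λy, z=hλ:
  k1=λy_n ⇒ h·k1=z·y_n;  k2=λ(1+11/16z)y_n ⇒ h·k2=z(1+11/16z)y_n
  y_{n+1}/y_n = 1 + 2/3z + 1/3z(1+11/16z) = 1 + z + 11/48z²
  so R(z) = 1 + z + 11/48z².

Find x<0 with |R(x)|<1.
x=-0.4: |R|=0.6367
R=1: x+11/48x²=0 ⇒ x=−48/11=-4.3636; min R=1−1/(4·11/48)=-0.0909>−1
Confirm numerically:
  x=-4.306: |R|=0.94312 <1
  x=-3.526: |R|=0.32315 <1
  x=-3.379: |R|=0.23754 <1
  x=-2.773: |R|=0.01082 <1
  x=-4.578: |R|=1.22489 >1
  x=-4.432: |R|=1.06943 >1
So |R|<1 on (-4.3636, 0).

z* = -4.3636.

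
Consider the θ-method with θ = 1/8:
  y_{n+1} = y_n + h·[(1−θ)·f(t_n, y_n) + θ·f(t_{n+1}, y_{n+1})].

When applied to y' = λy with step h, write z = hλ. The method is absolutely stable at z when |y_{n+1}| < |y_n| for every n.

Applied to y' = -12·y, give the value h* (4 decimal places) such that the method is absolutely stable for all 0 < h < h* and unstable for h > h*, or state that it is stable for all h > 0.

(-2.6667,0); λ=-12 ⇒ h* = (8/3)/12 = 0.2222.

On y'=λy, z=hλ:
  y_{n+1} = y_n + z·[7/8·y_n + 1/8·y_{n+1}] ⇒ (1 − 1/8z)y_{n+1} = (1 + 7/8z)y_n
  R(z) = (1 + 7/8z)/(1 − 1/8z).

Boundary: |R(x)|=1, x<0.
x=-0.87: |R|=0.2153
R=−1: 1+7/8x = −1+1/8x ⇒ -3/4x=2 ⇒ x=2/(-3/4)=-2.6667
Confirm numerically:
  x=-2.474: |R|=0.88963 <1
  x=-2.411: |R|=0.85266 <1
  x=-2.071: |R|=0.64512 <1
  x=-1.605: |R|=0.33680 <1
  x=-3.101: |R|=1.23475 >1
  x=-2.862: |R|=1.10790 >1
  x=-2.816: |R|=1.08284 >1
Interval (-2.6667, 0).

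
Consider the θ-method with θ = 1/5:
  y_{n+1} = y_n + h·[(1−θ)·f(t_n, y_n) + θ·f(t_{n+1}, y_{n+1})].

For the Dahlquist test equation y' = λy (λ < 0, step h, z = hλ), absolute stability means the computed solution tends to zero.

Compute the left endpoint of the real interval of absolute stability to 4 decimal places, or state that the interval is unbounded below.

Set f=λy, z=hλ:
  y_{n+1} = y_n + z·[4/5·y_n + 1/5·y_{n+1}] ⇒ (1 − 1/5z)y_{n+1} = (1 + 4/5z)y_n
  ⇒ R(z) = (1 + 4/5z)/(1 − 1/5z).

Find x<0 with |R(x)|<1.
x=-0.74: |R|=0.3554
R=−1: 1+4/5x = −1+1/5x ⇒ -3/5x=2 ⇒ x=2/(-3/5)=-3.3333
Confirm numerically:
  x=-3.071: |R|=0.90249 <1
  x=-2.893: |R|=0.83264 <1
  x=-2.872: |R|=0.82419 <1
  x=-2.541: |R|=0.68479 <1
  x=-3.766: |R|=1.14807 >1
  x=-3.629: |R|=1.10279 >1
Stable set (-3.3333, 0).

z* = -3.3333.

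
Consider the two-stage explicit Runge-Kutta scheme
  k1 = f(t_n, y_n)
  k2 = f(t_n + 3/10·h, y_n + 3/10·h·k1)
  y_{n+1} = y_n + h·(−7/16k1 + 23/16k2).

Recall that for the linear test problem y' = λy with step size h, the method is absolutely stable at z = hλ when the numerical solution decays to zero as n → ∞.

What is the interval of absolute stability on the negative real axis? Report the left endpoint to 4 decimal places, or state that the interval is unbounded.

(-2.3188, 0).

On y'=λy, z=hλ:
  k1=λy_n ⇒ h·k1=z·y_n;  k2=λ(1+3/10z)y_n ⇒ h·k2=z(1+3/10z)y_n
  y_{n+1}/y_n = 1 − 7/16z + 23/16z(1+3/10z) = 1 + z + 69/160z²
  so R(z) = 1 + z + 69/160z².

Need |R(x)|<1, x<0.
x=-1.04: |R|=0.4264
R=1: x+69/160x²=0 ⇒ x=−160/69=-2.3188; min R=1−1/(4·69/160)=0.4203>−1
Confirm numerically:
  x=-1.865: |R|=0.63498 <1
  x=-1.624: |R|=0.51337 <1
  x=-1.322: |R|=0.43169 <1
  x=-1.170: |R|=0.42034 <1
  x=-2.706: |R|=1.45180 >1
  x=-2.619: |R|=1.33901 >1
  x=-2.375: |R|=1.05752 >1
So |R|<1 on (-2.3188, 0).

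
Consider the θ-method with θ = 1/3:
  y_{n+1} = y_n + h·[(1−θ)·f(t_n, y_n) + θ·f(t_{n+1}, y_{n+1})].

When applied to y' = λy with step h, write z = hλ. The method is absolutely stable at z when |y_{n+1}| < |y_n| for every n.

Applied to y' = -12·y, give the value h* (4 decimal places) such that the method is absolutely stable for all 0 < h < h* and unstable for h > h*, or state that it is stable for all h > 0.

Set f=λy, z=hλ:
  y_{n+1} = y_n + z·[2/3·y_n + 1/3·y_{n+1}] ⇒ (1 − 1/3z)y_{n+1} = (1 + 2/3z)y_n
  ⇒ R(z) = (1 + 2/3z)/(1 − 1/3z).

Boundary: |R(x)|=1, x<0.
x=-1.78: |R|=0.1172
R=−1: 1+2/3x = −1+1/3x ⇒ -1/3x=2 ⇒ x=2/(-1/3)=-6.0000
Confirm numerically:
  x=-4.705: |R|=0.83193 <1
  x=-3.888: |R|=0.69338 <1
  x=-2.930: |R|=0.48229 <1
  x=-6.482: |R|=1.05083 >1
  x=-6.385: |R|=1.04102 >1
Interval (-6.0000, 0).

(-6.0000,0); λ=-12 ⇒ h* = (6)/12 = 0.5000.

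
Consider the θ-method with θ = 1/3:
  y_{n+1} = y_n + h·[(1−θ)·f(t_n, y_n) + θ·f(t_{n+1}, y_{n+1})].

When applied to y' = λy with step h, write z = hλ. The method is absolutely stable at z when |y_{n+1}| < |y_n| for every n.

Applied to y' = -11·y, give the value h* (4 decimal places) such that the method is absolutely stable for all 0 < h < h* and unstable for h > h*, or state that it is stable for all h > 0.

On y'=λy, z=hλ:
  y_{n+1} = y_n + z·[2/3·y_n + 1/3·y_{n+1}] ⇒ (1 − 1/3z)y_{n+1} = (1 + 2/3z)y_n
  ⇒ R(z) = (1 + 2/3z)/(1 − 1/3z).

Find x<0 with |R(x)|<1.
x=-0.88: |R|=0.3196
R=−1: 1+2/3x = −1+1/3x ⇒ -1/3x=2 ⇒ x=2/(-1/3)=-6.0000
Confirm numerically:
  x=-4.410: |R|=0.78543 <1
  x=-4.105: |R|=0.73329 <1
  x=-4.081: |R|=0.72899 <1
  x=-6.544: |R|=1.05700 >1
  x=-6.238: |R|=1.02576 >1
  x=-6.219: |R|=1.02376 >1
Interval (-6.0000, 0).

(-6.0000,0); λ=-11 ⇒ h* = (6)/11 = 0.5455.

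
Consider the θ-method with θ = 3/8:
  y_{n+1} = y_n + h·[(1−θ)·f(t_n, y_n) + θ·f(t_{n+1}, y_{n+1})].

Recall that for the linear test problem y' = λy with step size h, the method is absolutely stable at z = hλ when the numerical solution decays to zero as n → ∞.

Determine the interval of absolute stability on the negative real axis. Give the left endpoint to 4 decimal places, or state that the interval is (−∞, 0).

z∈(-8.0000,0).

Set f=λy, z=hλ:
  y_{n+1} = y_n + z·[5/8·y_n + 3/8·y_{n+1}] ⇒ (1 − 3/8z)y_{n+1} = (1 + 5/8z)y_n
  so R(z) = (1 + 5/8z)/(1 − 3/8z).

Boundary: |R(x)|=1, x<0.
x=-1.48: |R|=0.0482
R=−1: 1+5/8x = −1+3/8x ⇒ -1/4x=2 ⇒ x=2/(-1/4)=-8.0000
Confirm numerically:
  x=-6.260: |R|=0.87005 <1
  x=-6.141: |R|=0.85929 <1
  x=-4.843: |R|=0.71974 <1
  x=-4.630: |R|=0.69210 <1
  x=-8.456: |R|=1.02733 >1
  x=-8.393: |R|=1.02369 >1
  x=-8.043: |R|=1.00268 >1
Stable set (-8.0000, 0).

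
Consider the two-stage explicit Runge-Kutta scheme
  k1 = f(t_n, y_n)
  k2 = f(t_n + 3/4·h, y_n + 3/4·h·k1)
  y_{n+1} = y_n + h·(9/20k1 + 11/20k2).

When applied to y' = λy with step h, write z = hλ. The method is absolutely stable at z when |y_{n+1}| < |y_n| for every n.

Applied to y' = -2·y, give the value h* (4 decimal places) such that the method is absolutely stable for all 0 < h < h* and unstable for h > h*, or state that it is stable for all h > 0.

(-2.4242,0); λ=-2 ⇒ h* = (80/33)/2 = 1.2121.

Set f=λy, z=hλ:
  k1=λy_n ⇒ h·k1=z·y_n;  k2=λ(1+3/4z)y_n ⇒ h·k2=z(1+3/4z)y_n
  y_{n+1}/y_n = 1 + 9/20z + 11/20z(1+3/4z) = 1 + z + 33/80z²
  R(z) = 1 + z + 33/80z².

Boundary: |R(x)|=1, x<0.
x=-0.65: |R|=0.5243
R=1: x+33/80x²=0 ⇒ x=−80/33=-2.4242; min R=1−1/(4·33/80)=0.3939>−1
Confirm numerically:
  x=-1.829: |R|=0.55091 <1
  x=-1.407: |R|=0.40961 <1
  x=-1.006: |R|=0.41146 <1
  x=-2.741: |R|=1.35815 >1
  x=-2.543: |R|=1.12458 >1
Interval (-2.4242, 0).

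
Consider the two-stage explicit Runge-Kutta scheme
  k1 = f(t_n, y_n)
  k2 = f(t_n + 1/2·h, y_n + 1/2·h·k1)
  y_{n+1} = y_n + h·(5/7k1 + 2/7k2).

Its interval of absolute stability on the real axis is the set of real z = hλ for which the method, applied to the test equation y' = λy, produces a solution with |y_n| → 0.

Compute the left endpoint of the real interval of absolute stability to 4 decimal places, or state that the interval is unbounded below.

z* = -7.0000.

On y'=λy, z=hλ:
  k1=λy_n ⇒ h·k1=z·y_n;  k2=λ(1+1/2z)y_n ⇒ h·k2=z(1+1/2z)y_n
  y_{n+1}/y_n = 1 + 5/7z + 2/7z(1+1/2z) = 1 + z + 1/7z²
  R(z) = 1 + z + 1/7z².

Find x<0 with |R(x)|<1.
x=-1.15: |R|=0.0389
R=1: x+1/7x²=0 ⇒ x=−7=-7.0000; min R=1−1/(4·1/7)=-0.7500>−1
Confirm numerically:
  x=-6.842: |R|=0.84557 <1
  x=-6.822: |R|=0.82653 <1
  x=-4.408: |R|=0.63222 <1
  x=-3.782: |R|=0.73864 <1
  x=-7.567: |R|=1.61293 >1
  x=-7.432: |R|=1.45866 >1
So |R|<1 on (-7.0000, 0).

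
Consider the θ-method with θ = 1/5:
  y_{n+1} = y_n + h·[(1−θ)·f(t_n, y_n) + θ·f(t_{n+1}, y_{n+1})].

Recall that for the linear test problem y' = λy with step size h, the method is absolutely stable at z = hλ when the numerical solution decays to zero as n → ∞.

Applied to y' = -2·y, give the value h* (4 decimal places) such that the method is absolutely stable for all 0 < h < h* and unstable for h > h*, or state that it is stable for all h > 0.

(-3.3333,0); λ=-2 ⇒ h* = (10/3)/2 = 1.6667.

Set f=λy, z=hλ:
  y_{n+1} = y_n + z·[4/5·y_n + 1/5·y_{n+1}] ⇒ (1 − 1/5z)y_{n+1} = (1 + 4/5z)y_n
  Hence R(z) = (1 + 4/5z)/(1 − 1/5z).

Find x<0 with |R(x)|<1.
x=-0.99: |R|=0.1736
R=−1: 1+4/5x = −1+1/5x ⇒ -3/5x=2 ⇒ x=2/(-3/5)=-3.3333
Confirm numerically:
  x=-2.732: |R|=0.76668 <1
  x=-2.202: |R|=0.52874 <1
  x=-1.839: |R|=0.34449 <1
  x=-3.591: |R|=1.08998 >1
  x=-3.409: |R|=1.02699 >1
Interval (-3.3333, 0).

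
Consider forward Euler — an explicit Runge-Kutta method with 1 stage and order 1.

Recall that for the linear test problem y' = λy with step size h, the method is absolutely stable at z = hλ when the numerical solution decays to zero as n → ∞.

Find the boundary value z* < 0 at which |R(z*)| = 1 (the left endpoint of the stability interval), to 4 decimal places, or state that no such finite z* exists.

Set f=λy, z=hλ:
  order 1, 1-stage ⇒ R(z)=1+z
  (e.g. R(-0.6)=0.40000, |R|=0.40000)

Need |R(x)|<1, x<0.
x=-0.6: |R|=0.4000
|R(-1.73)|=0.7300 |R(-0.88)|=0.1200 |R(-0.63)|=0.3700
Bisect:
  x_lo=-2.7640 |R|=1.7640  x_hi=-0.1589 |R|=0.8411
  mid=-1.46142 |R|=0.46142 →hi
  mid=-2.11270 |R|=1.11270 →lo
  mid=-1.78706 |R|=0.78706 →hi
  mid=-1.94988 |R|=0.94988 →hi
  mid=-2.03129 |R|=1.03129 →lo
  mid=-1.99058 |R|=0.99058 →hi
  mid=-2.01093 |R|=1.01093 →lo
  mid=-2.00076 |R|=1.00076 →lo
  mid=-1.99567 |R|=0.99567 →hi
  ...
  [-2.00012,-1.99996] ⇒ x*=-2.0000
Stable set (-2.0000, 0).

left endpoint -2.0000.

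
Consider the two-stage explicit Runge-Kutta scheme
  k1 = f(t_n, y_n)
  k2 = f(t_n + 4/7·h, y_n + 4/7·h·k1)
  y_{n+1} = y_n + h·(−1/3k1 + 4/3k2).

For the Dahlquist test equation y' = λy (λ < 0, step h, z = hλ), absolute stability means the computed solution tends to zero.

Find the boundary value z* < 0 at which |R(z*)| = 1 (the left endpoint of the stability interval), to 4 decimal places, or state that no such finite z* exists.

With y'=λy (z=hλ):
  k1=λy_n ⇒ h·k1=z·y_n;  k2=λ(1+4/7z)y_n ⇒ h·k2=z(1+4/7z)y_n
  y_{n+1}/y_n = 1 − 1/3z + 4/3z(1+4/7z) = 1 + z + 16/21z²
  ⇒ R(z) = 1 + z + 16/21z².

Solve |R(x)|<1 on ℝ⁻.
x=-1.58: |R|=1.3220
R=1: x+16/21x²=0 ⇒ x=−21/16=-1.3125; min R=1−1/(4·16/21)=0.6719>−1
Confirm numerically:
  x=-1.251: |R|=0.94138 <1
  x=-1.195: |R|=0.89302 <1
  x=-1.159: |R|=0.86445 <1
  x=-1.868: |R|=1.79061 >1
  x=-1.779: |R|=1.63231 >1
Interval (-1.3125, 0).

left endpoint -1.3125.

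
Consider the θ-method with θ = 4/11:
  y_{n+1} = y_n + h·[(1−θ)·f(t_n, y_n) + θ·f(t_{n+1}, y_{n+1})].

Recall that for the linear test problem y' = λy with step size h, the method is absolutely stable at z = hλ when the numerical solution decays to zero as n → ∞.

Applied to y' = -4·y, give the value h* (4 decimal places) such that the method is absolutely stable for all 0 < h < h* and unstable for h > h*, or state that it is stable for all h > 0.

Set f=λy, z=hλ:
  y_{n+1} = y_n + z·[7/11·y_n + 4/11·y_{n+1}] ⇒ (1 − 4/11z)y_{n+1} = (1 + 7/11z)y_n
  ⇒ R(z) = (1 + 7/11z)/(1 − 4/11z).

Find x<0 with |R(x)|<1.
x=-1.72: |R|=0.0582
R=−1: 1+7/11x = −1+4/11x ⇒ -3/11x=2 ⇒ x=2/(-3/11)=-7.3333
Confirm numerically:
  x=-4.966: |R|=0.76989 <1
  x=-4.157: |R|=0.65510 <1
  x=-3.993: |R|=0.62847 <1
  x=-3.470: |R|=0.53416 <1
  x=-7.473: |R|=1.01025 >1
  x=-7.465: |R|=1.00967 >1
So |R|<1 on (-7.3333, 0).

(-7.3333,0); λ=-4 ⇒ h* = (22/3)/4 = 1.8333.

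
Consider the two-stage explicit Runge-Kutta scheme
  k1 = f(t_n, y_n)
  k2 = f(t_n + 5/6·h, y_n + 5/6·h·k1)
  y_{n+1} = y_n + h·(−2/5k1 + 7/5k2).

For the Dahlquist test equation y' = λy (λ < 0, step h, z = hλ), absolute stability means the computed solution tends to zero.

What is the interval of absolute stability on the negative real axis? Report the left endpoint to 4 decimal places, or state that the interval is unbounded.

(-0.8571, 0).

Set f=λy, z=hλ:
  k1=λy_n ⇒ h·k1=z·y_n;  k2=λ(1+5/6z)y_n ⇒ h·k2=z(1+5/6z)y_n
  y_{n+1}/y_n = 1 − 2/5z + 7/5z(1+5/6z) = 1 + z + 7/6z²
  so R(z) = 1 + z + 7/6z².

Boundary: |R(x)|=1, x<0.
x=-0.88: |R|=1.0235
R=1: x+7/6x²=0 ⇒ x=−6/7=-0.8571; min R=1−1/(4·7/6)=0.7857>−1
Confirm numerically:
  x=-0.817: |R|=0.96174 <1
  x=-0.545: |R|=0.80153 <1
  x=-0.427: |R|=0.78572 <1
  x=-1.233: |R|=1.54067 >1
  x=-0.975: |R|=1.13406 >1
Interval (-0.8571, 0).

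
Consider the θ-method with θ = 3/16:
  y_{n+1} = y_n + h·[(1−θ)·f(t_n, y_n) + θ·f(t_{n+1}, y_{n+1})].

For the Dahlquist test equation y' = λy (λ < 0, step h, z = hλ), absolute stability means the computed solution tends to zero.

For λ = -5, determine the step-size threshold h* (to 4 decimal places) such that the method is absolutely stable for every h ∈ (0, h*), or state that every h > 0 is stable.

With y'=λy (z=hλ):
  y_{n+1} = y_n + z·[13/16·y_n + 3/16·y_{n+1}] ⇒ (1 − 3/16z)y_{n+1} = (1 + 13/16z)y_n
  R(z) = (1 + 13/16z)/(1 − 3/16z).

Solve |R(x)|<1 on ℝ⁻.
x=-0.59: |R|=0.4688
R=−1: 1+13/16x = −1+3/16x ⇒ -5/8x=2 ⇒ x=2/(-5/8)=-3.2000
Confirm numerically:
  x=-3.120: |R|=0.96845 <1
  x=-2.968: |R|=0.90684 <1
  x=-2.605: |R|=0.75016 <1
  x=-3.632: |R|=1.16062 >1
  x=-3.313: |R|=1.04356 >1
  x=-3.237: |R|=1.01439 >1
Interval (-3.2000, 0).

(-3.2000,0); λ=-5 ⇒ h* = (16/5)/5 = 0.6400.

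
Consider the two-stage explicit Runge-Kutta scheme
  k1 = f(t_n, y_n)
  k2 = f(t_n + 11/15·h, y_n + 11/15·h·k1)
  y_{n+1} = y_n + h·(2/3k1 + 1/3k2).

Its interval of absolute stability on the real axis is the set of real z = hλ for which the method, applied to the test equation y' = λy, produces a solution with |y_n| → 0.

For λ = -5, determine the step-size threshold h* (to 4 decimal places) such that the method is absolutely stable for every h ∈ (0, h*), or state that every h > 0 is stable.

On y'=λy, z=hλ:
  k1=λy_n ⇒ h·k1=z·y_n;  k2=λ(1+11/15z)y_n ⇒ h·k2=z(1+11/15z)y_n
  y_{n+1}/y_n = 1 + 2/3z + 1/3z(1+11/15z) = 1 + z + 11/45z²
  R(z) = 1 + z + 11/45z².

Boundary: |R(x)|=1, x<0.
x=-1.59: |R|=0.0280
R=1: x+11/45x²=0 ⇒ x=−45/11=-4.0909; min R=1−1/(4·11/45)=-0.0227>−1
Confirm numerically:
  x=-4.044: |R|=0.95363 <1
  x=-3.981: |R|=0.89304 <1
  x=-3.349: |R|=0.39264 <1
  x=-2.285: |R|=0.00870 <1
  x=-4.663: |R|=1.65209 >1
  x=-4.545: |R|=1.50449 >1
  x=-4.404: |R|=1.33705 >1
Interval (-4.0909, 0).

(-4.0909,0); λ=-5 ⇒ h* = (45/11)/5 = 0.8182.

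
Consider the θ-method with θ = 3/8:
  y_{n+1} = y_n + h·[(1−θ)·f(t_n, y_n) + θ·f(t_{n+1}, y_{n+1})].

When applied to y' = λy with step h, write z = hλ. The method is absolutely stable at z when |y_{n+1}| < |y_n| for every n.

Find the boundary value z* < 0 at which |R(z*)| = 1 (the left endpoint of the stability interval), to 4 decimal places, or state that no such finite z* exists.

z* = -8.0000.

On y'=λy, z=hλ:
  y_{n+1} = y_n + z·[5/8·y_n + 3/8·y_{n+1}] ⇒ (1 − 3/8z)y_{n+1} = (1 + 5/8z)y_n
  ⇒ R(z) = (1 + 5/8z)/(1 − 3/8z).

Need |R(x)|<1, x<0.
x=-0.84: |R|=0.3612
R=−1: 1+5/8x = −1+3/8x ⇒ -1/4x=2 ⇒ x=2/(-1/4)=-8.0000
Confirm numerically:
  x=-7.331: |R|=0.95539 <1
  x=-5.360: |R|=0.78073 <1
  x=-4.448: |R|=0.66717 <1
  x=-8.234: |R|=1.01431 >1
  x=-8.221: |R|=1.01353 >1
  x=-8.033: |R|=1.00206 >1
Interval (-8.0000, 0).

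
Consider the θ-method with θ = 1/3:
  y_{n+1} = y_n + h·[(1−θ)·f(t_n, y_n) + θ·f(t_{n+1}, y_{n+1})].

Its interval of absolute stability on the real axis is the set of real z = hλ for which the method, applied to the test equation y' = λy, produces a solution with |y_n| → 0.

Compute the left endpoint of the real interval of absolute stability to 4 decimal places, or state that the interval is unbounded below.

left endpoint -6.0000.

On y'=λy, z=hλ:
  y_{n+1} = y_n + z·[2/3·y_n + 1/3·y_{n+1}] ⇒ (1 − 1/3z)y_{n+1} = (1 + 2/3z)y_n
  Hence R(z) = (1 + 2/3z)/(1 − 1/3z).

Solve |R(x)|<1 on ℝ⁻.
x=-0.93: |R|=0.2901
R=−1: 1+2/3x = −1+1/3x ⇒ -1/3x=2 ⇒ x=2/(-1/3)=-6.0000
Confirm numerically:
  x=-5.952: |R|=0.99464 <1
  x=-5.615: |R|=0.95531 <1
  x=-3.418: |R|=0.59769 <1
  x=-2.818: |R|=0.45308 <1
  x=-6.556: |R|=1.05818 >1
  x=-6.540: |R|=1.05660 >1
  x=-6.318: |R|=1.03413 >1
Interval (-6.0000, 0).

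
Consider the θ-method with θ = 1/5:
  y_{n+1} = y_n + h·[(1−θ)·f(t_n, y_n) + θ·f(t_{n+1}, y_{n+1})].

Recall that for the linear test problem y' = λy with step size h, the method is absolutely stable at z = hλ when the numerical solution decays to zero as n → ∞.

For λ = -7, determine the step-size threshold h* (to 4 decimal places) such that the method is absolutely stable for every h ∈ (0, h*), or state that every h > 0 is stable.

Test eqn y'=λy, z=hλ:
  y_{n+1} = y_n + z·[4/5·y_n + 1/5·y_{n+1}] ⇒ (1 − 1/5z)y_{n+1} = (1 + 4/5z)y_n
  R(z) = (1 + 4/5z)/(1 − 1/5z).

Find x<0 with |R(x)|<1.
x=-0.58: |R|=0.4803
R=−1: 1+4/5x = −1+1/5x ⇒ -3/5x=2 ⇒ x=2/(-3/5)=-3.3333
Confirm numerically:
  x=-2.387: |R|=0.61568 <1
  x=-2.170: |R|=0.51325 <1
  x=-1.628: |R|=0.22812 <1
  x=-3.830: |R|=1.16874 >1
  x=-3.611: |R|=1.09674 >1
  x=-3.556: |R|=1.07807 >1
Interval (-3.3333, 0).

(-3.3333,0); λ=-7 ⇒ h* = (10/3)/7 = 0.4762.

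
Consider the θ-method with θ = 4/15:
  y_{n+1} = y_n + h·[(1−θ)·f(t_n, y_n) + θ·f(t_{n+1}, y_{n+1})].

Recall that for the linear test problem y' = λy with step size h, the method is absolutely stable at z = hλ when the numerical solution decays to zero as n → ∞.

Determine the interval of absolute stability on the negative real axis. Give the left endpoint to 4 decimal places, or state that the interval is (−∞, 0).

Test eqn y'=λy, z=hλ:
  y_{n+1} = y_n + z·[11/15·y_n + 4/15·y_{n+1}] ⇒ (1 − 4/15z)y_{n+1} = (1 + 11/15z)y_n
  R(z) = (1 + 11/15z)/(1 − 4/15z).

Solve |R(x)|<1 on ℝ⁻.
x=-0.89: |R|=0.2807
R=−1: 1+11/15x = −1+4/15x ⇒ -7/15x=2 ⇒ x=2/(-7/15)=-4.2857
Confirm numerically:
  x=-3.431: |R|=0.79171 <1
  x=-2.842: |R|=0.61673 <1
  x=-2.768: |R|=0.59251 <1
  x=-4.773: |R|=1.10005 >1
  x=-4.574: |R|=1.06061 >1
Stable set (-4.2857, 0).

z∈(-4.2857,0).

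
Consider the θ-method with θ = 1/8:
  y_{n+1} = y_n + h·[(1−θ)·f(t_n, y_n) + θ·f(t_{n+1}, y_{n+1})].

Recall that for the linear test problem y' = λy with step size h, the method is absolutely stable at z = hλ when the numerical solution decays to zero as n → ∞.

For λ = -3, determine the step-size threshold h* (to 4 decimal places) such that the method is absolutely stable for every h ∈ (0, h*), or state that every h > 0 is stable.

Test eqn y'=λy, z=hλ:
  y_{n+1} = y_n + z·[7/8·y_n + 1/8·y_{n+1}] ⇒ (1 − 1/8z)y_{n+1} = (1 + 7/8z)y_n
  Hence R(z) = (1 + 7/8z)/(1 − 1/8z).

Find x<0 with |R(x)|<1.
x=-0.4: |R|=0.6190
R=−1: 1+7/8x = −1+1/8x ⇒ -3/4x=2 ⇒ x=2/(-3/4)=-2.6667
Confirm numerically:
  x=-2.495: |R|=0.90186 <1
  x=-2.291: |R|=0.78097 <1
  x=-2.079: |R|=0.65016 <1
  x=-1.594: |R|=0.32916 <1
  x=-3.240: |R|=1.30605 >1
  x=-3.189: |R|=1.28010 >1
  x=-3.082: |R|=1.22487 >1
Interval (-2.6667, 0).

(-2.6667,0); λ=-3 ⇒ h* = (8/3)/3 = 0.8889.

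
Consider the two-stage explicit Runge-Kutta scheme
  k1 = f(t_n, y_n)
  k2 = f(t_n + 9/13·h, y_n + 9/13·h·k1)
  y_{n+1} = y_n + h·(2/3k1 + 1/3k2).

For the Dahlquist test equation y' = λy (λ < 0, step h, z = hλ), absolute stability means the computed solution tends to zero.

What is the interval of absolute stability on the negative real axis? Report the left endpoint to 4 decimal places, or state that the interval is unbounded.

z∈(-4.3333,0).

With y'=λy (z=hλ):
  k1=λy_n ⇒ h·k1=z·y_n;  k2=λ(1+9/13z)y_n ⇒ h·k2=z(1+9/13z)y_n
  y_{n+1}/y_n = 1 + 2/3z + 1/3z(1+9/13z) = 1 + z + 3/13z²
  ⇒ R(z) = 1 + z + 3/13z².

Find x<0 with |R(x)|<1.
x=-1.67: |R|=0.0264
R=1: x+3/13x²=0 ⇒ x=−13/3=-4.3333; min R=1−1/(4·3/13)=-0.0833>−1
Confirm numerically:
  x=-3.631: |R|=0.41150 <1
  x=-3.400: |R|=0.26769 <1
  x=-3.186: |R|=0.15645 <1
  x=-4.790: |R|=1.50479 >1
  x=-4.748: |R|=1.45435 >1
Interval (-4.3333, 0).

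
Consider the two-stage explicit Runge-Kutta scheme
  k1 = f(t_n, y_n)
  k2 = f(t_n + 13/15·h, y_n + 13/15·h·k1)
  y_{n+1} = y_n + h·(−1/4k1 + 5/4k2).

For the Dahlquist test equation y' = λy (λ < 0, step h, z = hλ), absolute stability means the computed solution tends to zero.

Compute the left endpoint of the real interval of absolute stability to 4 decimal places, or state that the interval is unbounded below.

z* = -0.9231.

Set f=λy, z=hλ:
  k1=λy_n ⇒ h·k1=z·y_n;  k2=λ(1+13/15z)y_n ⇒ h·k2=z(1+13/15z)y_n
  y_{n+1}/y_n = 1 − 1/4z + 5/4z(1+13/15z) = 1 + z + 13/12z²
  so R(z) = 1 + z + 13/12z².

Find x<0 with |R(x)|<1.
x=-0.53: |R|=0.7743
R=1: x+13/12x²=0 ⇒ x=−12/13=-0.9231; min R=1−1/(4·13/12)=0.7692>−1
Confirm numerically:
  x=-0.859: |R|=0.94037 <1
  x=-0.618: |R|=0.79575 <1
  x=-0.444: |R|=0.76956 <1
  x=-0.432: |R|=0.77018 <1
  x=-1.430: |R|=1.78531 >1
  x=-1.244: |R|=1.43250 >1
  x=-1.163: |R|=1.30228 >1
So |R|<1 on (-0.9231, 0).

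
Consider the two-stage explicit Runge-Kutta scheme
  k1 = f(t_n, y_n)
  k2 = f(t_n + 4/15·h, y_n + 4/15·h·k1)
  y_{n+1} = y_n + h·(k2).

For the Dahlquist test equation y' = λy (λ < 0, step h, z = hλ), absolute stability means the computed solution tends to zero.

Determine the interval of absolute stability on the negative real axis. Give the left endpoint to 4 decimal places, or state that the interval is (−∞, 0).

With y'=λy (z=hλ):
  k1=λy_n ⇒ h·k1=z·y_n;  k2=λ(1+4/15z)y_n ⇒ h·k2=z(1+4/15z)y_n
  y_{n+1}/y_n = 1 + z(1+4/15z) = 1 + z + 4/15z²
  ⇒ R(z) = 1 + z + 4/15z².

Find x<0 with |R(x)|<1.
x=-0.67: |R|=0.4497
R=1: x+4/15x²=0 ⇒ x=−15/4=-3.7500; min R=1−1/(4·4/15)=0.0625>−1
Confirm numerically:
  x=-3.293: |R|=0.59869 <1
  x=-3.206: |R|=0.53492 <1
  x=-1.598: |R|=0.08296 <1
  x=-4.065: |R|=1.34146 >1
  x=-4.041: |R|=1.31358 >1
Stable set (-3.7500, 0).

(-3.7500, 0).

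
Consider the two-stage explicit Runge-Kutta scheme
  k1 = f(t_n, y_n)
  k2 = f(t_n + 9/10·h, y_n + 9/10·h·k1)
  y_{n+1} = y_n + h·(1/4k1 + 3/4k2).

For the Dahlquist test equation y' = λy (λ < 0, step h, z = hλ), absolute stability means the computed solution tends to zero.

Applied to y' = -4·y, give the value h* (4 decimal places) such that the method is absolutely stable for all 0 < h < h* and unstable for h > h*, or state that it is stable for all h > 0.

With y'=λy (z=hλ):
  k1=λy_n ⇒ h·k1=z·y_n;  k2=λ(1+9/10z)y_n ⇒ h·k2=z(1+9/10z)y_n
  y_{n+1}/y_n = 1 + 1/4z + 3/4z(1+9/10z) = 1 + z + 27/40z²
  so R(z) = 1 + z + 27/40z².

Need |R(x)|<1, x<0.
x=-1.65: |R|=1.1877
R=1: x+27/40x²=0 ⇒ x=−40/27=-1.4815; min R=1−1/(4·27/40)=0.6296>−1
Confirm numerically:
  x=-1.080: |R|=0.70732 <1
  x=-0.825: |R|=0.63442 <1
  x=-0.797: |R|=0.63177 <1
  x=-0.763: |R|=0.62996 <1
  x=-2.066: |R|=1.81514 >1
  x=-1.619: |R|=1.15028 >1
  x=-1.554: |R|=1.07607 >1
Interval (-1.4815, 0).

(-1.4815,0); λ=-4 ⇒ h* = (40/27)/4 = 0.3704.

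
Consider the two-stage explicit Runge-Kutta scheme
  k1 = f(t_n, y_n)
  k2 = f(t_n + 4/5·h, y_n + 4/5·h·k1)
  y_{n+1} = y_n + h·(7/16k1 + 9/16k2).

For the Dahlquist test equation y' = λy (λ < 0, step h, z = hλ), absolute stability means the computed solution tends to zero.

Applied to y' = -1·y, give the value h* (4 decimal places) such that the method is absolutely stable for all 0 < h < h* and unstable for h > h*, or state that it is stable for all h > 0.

(-2.2222,0); λ=-1 ⇒ h* = (20/9)/1 = 2.2222.

Set f=λy, z=hλ:
  k1=λy_n ⇒ h·k1=z·y_n;  k2=λ(1+4/5z)y_n ⇒ h·k2=z(1+4/5z)y_n
  y_{n+1}/y_n = 1 + 7/16z + 9/16z(1+4/5z) = 1 + z + 9/20z²
  so R(z) = 1 + z + 9/20z².

Solve |R(x)|<1 on ℝ⁻.
x=-1.53: |R|=0.5234
R=1: x+9/20x²=0 ⇒ x=−20/9=-2.2222; min R=1−1/(4·9/20)=0.4444>−1
Confirm numerically:
  x=-2.160: |R|=0.93952 <1
  x=-0.935: |R|=0.45840 <1
  x=-0.896: |R|=0.46527 <1
  x=-2.258: |R|=1.03635 >1
  x=-2.249: |R|=1.02710 >1
Interval (-2.2222, 0).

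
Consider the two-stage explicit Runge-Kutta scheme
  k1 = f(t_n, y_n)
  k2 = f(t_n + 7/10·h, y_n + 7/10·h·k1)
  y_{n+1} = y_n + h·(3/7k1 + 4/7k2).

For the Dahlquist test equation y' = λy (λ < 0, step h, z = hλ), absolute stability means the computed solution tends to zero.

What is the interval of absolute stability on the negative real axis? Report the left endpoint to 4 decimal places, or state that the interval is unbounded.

(-2.5000, 0).

With y'=λy (z=hλ):
  k1=λy_n ⇒ h·k1=z·y_n;  k2=λ(1+7/10z)y_n ⇒ h·k2=z(1+7/10z)y_n
  y_{n+1}/y_n = 1 + 3/7z + 4/7z(1+7/10z) = 1 + z + 2/5z²
  ⇒ R(z) = 1 + z + 2/5z².

Boundary: |R(x)|=1, x<0.
x=-1.25: |R|=0.3750
R=1: x+2/5x²=0 ⇒ x=−5/2=-2.5000; min R=1−1/(4·2/5)=0.3750>−1
Confirm numerically:
  x=-2.398: |R|=0.90216 <1
  x=-1.854: |R|=0.52093 <1
  x=-1.488: |R|=0.39766 <1
  x=-1.271: |R|=0.37518 <1
  x=-2.779: |R|=1.31014 >1
  x=-2.554: |R|=1.05517 >1
  x=-2.532: |R|=1.03241 >1
Stable set (-2.5000, 0).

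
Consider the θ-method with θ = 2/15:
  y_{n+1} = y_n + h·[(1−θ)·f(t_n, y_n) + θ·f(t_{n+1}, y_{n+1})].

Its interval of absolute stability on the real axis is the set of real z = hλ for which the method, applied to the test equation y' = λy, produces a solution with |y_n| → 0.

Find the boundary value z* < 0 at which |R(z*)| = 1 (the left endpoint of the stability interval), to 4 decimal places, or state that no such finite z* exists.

z* = -2.7273.

On y'=λy, z=hλ:
  y_{n+1} = y_n + z·[13/15·y_n + 2/15·y_{n+1}] ⇒ (1 − 2/15z)y_{n+1} = (1 + 13/15z)y_n
  so R(z) = (1 + 13/15z)/(1 − 2/15z).

Solve |R(x)|<1 on ℝ⁻.
x=-1.31: |R|=0.1152
R=−1: 1+13/15x = −1+2/15x ⇒ -11/15x=2 ⇒ x=2/(-11/15)=-2.7273
Confirm numerically:
  x=-2.699: |R|=0.98475 <1
  x=-1.896: |R|=0.51341 <1
  x=-1.505: |R|=0.25347 <1
  x=-1.304: |R|=0.11086 <1
  x=-3.018: |R|=1.15203 >1
  x=-2.923: |R|=1.10328 >1
Stable set (-2.7273, 0).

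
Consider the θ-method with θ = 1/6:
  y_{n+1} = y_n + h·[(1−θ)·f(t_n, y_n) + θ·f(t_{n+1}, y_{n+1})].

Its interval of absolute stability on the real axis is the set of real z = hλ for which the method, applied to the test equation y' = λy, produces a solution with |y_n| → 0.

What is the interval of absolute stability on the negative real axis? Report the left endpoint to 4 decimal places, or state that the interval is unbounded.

Set f=λy, z=hλ:
  y_{n+1} = y_n + z·[5/6·y_n + 1/6·y_{n+1}] ⇒ (1 − 1/6z)y_{n+1} = (1 + 5/6z)y_n
  R(z) = (1 + 5/6z)/(1 − 1/6z).

Solve |R(x)|<1 on ℝ⁻.
x=-0.86: |R|=0.2478
R=−1: 1+5/6x = −1+1/6x ⇒ -2/3x=2 ⇒ x=2/(-2/3)=-3.0000
Confirm numerically:
  x=-2.351: |R|=0.68914 <1
  x=-2.046: |R|=0.52573 <1
  x=-1.669: |R|=0.30578 <1
  x=-3.214: |R|=1.09290 >1
  x=-3.121: |R|=1.05306 >1
Stable set (-3.0000, 0).

z∈(-3.0000,0).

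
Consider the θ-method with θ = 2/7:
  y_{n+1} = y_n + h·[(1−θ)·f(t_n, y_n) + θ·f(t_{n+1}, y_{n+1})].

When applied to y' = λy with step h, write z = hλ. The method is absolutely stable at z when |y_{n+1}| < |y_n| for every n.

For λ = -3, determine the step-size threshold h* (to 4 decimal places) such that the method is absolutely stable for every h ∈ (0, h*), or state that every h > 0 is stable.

Test eqn y'=λy, z=hλ:
  y_{n+1} = y_n + z·[5/7·y_n + 2/7·y_{n+1}] ⇒ (1 − 2/7z)y_{n+1} = (1 + 5/7z)y_n
  Hence R(z) = (1 + 5/7z)/(1 − 2/7z).

Need |R(x)|<1, x<0.
x=-1.15: |R|=0.1344
R=−1: 1+5/7x = −1+2/7x ⇒ -3/7x=2 ⇒ x=2/(-3/7)=-4.6667
Confirm numerically:
  x=-4.156: |R|=0.89995 <1
  x=-3.379: |R|=0.71922 <1
  x=-3.097: |R|=0.64310 <1
  x=-3.065: |R|=0.63404 <1
  x=-5.185: |R|=1.08952 >1
  x=-4.963: |R|=1.05252 >1
  x=-4.711: |R|=1.00810 >1
Interval (-4.6667, 0).

(-4.6667,0); λ=-3 ⇒ h* = (14/3)/3 = 1.5556.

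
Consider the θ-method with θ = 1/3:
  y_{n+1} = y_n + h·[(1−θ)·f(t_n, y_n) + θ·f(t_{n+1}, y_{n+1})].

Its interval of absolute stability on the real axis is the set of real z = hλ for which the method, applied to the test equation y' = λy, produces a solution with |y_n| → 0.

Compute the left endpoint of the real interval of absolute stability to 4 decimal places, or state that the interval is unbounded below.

Test eqn y'=λy, z=hλ:
  y_{n+1} = y_n + z·[2/3·y_n + 1/3·y_{n+1}] ⇒ (1 − 1/3z)y_{n+1} = (1 + 2/3z)y_n
  Hence R(z) = (1 + 2/3z)/(1 − 1/3z).

Need |R(x)|<1, x<0.
x=-1.49: |R|=0.0045
R=−1: 1+2/3x = −1+1/3x ⇒ -1/3x=2 ⇒ x=2/(-1/3)=-6.0000
Confirm numerically:
  x=-5.963: |R|=0.99587 <1
  x=-5.399: |R|=0.92844 <1
  x=-4.968: |R|=0.87048 <1
  x=-6.268: |R|=1.02892 >1
  x=-6.175: |R|=1.01907 >1
So |R|<1 on (-6.0000, 0).

left endpoint -6.0000.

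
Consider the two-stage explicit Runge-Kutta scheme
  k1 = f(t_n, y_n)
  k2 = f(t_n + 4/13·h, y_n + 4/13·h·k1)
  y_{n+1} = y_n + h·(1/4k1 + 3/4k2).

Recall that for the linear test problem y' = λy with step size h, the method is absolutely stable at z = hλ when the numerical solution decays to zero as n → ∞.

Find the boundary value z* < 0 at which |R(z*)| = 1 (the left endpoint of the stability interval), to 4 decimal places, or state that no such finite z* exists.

Test eqn y'=λy, z=hλ:
  k1=λy_n ⇒ h·k1=z·y_n;  k2=λ(1+4/13z)y_n ⇒ h·k2=z(1+4/13z)y_n
  y_{n+1}/y_n = 1 + 1/4z + 3/4z(1+4/13z) = 1 + z + 3/13z²
  ⇒ R(z) = 1 + z + 3/13z².

Need |R(x)|<1, x<0.
x=-1.1: |R|=0.1792
R=1: x+3/13x²=0 ⇒ x=−13/3=-4.3333; min R=1−1/(4·3/13)=-0.0833>−1
Confirm numerically:
  x=-4.272: |R|=0.93953 <1
  x=-4.230: |R|=0.89913 <1
  x=-4.200: |R|=0.87077 <1
  x=-2.810: |R|=0.01218 <1
  x=-4.906: |R|=1.64835 >1
  x=-4.863: |R|=1.59441 >1
  x=-4.717: |R|=1.41764 >1
Interval (-4.3333, 0).

z* = -4.3333.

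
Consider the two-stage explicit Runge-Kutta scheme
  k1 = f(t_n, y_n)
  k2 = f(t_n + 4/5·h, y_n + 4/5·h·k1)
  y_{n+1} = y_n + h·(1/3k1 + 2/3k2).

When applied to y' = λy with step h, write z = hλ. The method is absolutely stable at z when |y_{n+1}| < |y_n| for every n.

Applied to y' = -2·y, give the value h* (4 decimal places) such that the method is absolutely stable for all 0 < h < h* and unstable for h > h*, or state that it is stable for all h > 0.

(-1.8750,0); λ=-2 ⇒ h* = (15/8)/2 = 0.9375.

Test eqn y'=λy, z=hλ:
  k1=λy_n ⇒ h·k1=z·y_n;  k2=λ(1+4/5z)y_n ⇒ h·k2=z(1+4/5z)y_n
  y_{n+1}/y_n = 1 + 1/3z + 2/3z(1+4/5z) = 1 + z + 8/15z²
  R(z) = 1 + z + 8/15z².

Solve |R(x)|<1 on ℝ⁻.
x=-1.39: |R|=0.6405
R=1: x+8/15x²=0 ⇒ x=−15/8=-1.8750; min R=1−1/(4·8/15)=0.5312>−1
Confirm numerically:
  x=-1.754: |R|=0.88681 <1
  x=-1.592: |R|=0.75971 <1
  x=-1.184: |R|=0.56366 <1
  x=-0.879: |R|=0.53308 <1
  x=-2.462: |R|=1.77077 >1
  x=-2.443: |R|=1.74007 >1
So |R|<1 on (-1.8750, 0).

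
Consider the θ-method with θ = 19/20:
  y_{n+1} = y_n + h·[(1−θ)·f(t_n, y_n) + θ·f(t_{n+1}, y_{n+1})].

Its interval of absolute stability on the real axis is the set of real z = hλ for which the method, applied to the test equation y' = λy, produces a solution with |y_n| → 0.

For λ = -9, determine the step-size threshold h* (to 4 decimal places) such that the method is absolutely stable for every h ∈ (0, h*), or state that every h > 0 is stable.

interval (−∞, 0). Any h>0 works for λ=-9.

On y'=λy, z=hλ:
  y_{n+1} = y_n + z·[1/20·y_n + 19/20·y_{n+1}] ⇒ (1 − 19/20z)y_{n+1} = (1 + 1/20z)y_n
  Hence R(z) = (1 + 1/20z)/(1 − 19/20z).

Need |R(x)|<1, x<0.
x=-1.41: |R|=0.3973
x=-2: |R|=0.3103
x=-10: |R|=0.0476
x=-100: |R|=0.0417
θ=19/20≥1/2 ⇒ |1+1/20x|<|1−19/20x| ∀x<0 ⇒ unbounded interval.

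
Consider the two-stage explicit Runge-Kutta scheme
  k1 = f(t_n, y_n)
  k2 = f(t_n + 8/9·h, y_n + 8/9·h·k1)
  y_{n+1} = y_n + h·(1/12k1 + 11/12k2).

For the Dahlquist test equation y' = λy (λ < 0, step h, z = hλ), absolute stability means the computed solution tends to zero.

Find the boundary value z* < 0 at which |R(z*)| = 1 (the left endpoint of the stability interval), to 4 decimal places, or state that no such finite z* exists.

z* = -1.2273.

Set f=λy, z=hλ:
  k1=λy_n ⇒ h·k1=z·y_n;  k2=λ(1+8/9z)y_n ⇒ h·k2=z(1+8/9z)y_n
  y_{n+1}/y_n = 1 + 1/12z + 11/12z(1+8/9z) = 1 + z + 22/27z²
  R(z) = 1 + z + 22/27z².

Solve |R(x)|<1 on ℝ⁻.
x=-1.52: |R|=1.3625
R=1: x+22/27x²=0 ⇒ x=−27/22=-1.2273; min R=1−1/(4·22/27)=0.6932>−1
Confirm numerically:
  x=-0.979: |R|=0.80195 <1
  x=-0.548: |R|=0.69669 <1
  x=-0.510: |R|=0.70193 <1
  x=-1.697: |R|=1.64951 >1
  x=-1.531: |R|=1.37889 >1
  x=-1.508: |R|=1.34494 >1
Interval (-1.2273, 0).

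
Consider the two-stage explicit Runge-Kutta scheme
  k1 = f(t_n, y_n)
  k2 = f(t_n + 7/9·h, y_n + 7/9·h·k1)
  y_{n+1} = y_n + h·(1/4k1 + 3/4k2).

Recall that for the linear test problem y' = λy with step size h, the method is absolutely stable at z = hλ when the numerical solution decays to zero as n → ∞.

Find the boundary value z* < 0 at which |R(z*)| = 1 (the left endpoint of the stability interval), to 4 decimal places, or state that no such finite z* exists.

left endpoint -1.7143.

Test eqn y'=λy, z=hλ:
  k1=λy_n ⇒ h·k1=z·y_n;  k2=λ(1+7/9z)y_n ⇒ h·k2=z(1+7/9z)y_n
  y_{n+1}/y_n = 1 + 1/4z + 3/4z(1+7/9z) = 1 + z + 7/12z²
  Hence R(z) = 1 + z + 7/12z².

Boundary: |R(x)|=1, x<0.
x=-1.7: |R|=0.9858
R=1: x+7/12x²=0 ⇒ x=−12/7=-1.7143; min R=1−1/(4·7/12)=0.5714>−1
Confirm numerically:
  x=-1.403: |R|=0.74524 <1
  x=-1.172: |R|=0.62926 <1
  x=-0.743: |R|=0.57903 <1
  x=-0.701: |R|=0.58565 <1
  x=-1.967: |R|=1.28997 >1
  x=-1.871: |R|=1.17104 >1
So |R|<1 on (-1.7143, 0).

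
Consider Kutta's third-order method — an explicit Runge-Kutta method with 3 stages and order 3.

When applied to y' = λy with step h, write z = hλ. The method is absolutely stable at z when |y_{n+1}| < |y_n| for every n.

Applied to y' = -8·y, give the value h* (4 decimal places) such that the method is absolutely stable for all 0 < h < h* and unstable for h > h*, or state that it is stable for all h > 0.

(-2.5127,0); λ=-8 ⇒ h* = 0.3141.

With y'=λy (z=hλ):
  order 3, 3-stage ⇒ R(z)=1+z+z^2/2+z^3/6
  (e.g. R(-1.55)=0.03060, |R|=0.03060)

Boundary: |R(x)|=1, x<0.
x=-1.55: |R|=0.0306
|R(-2.49)|=0.9630 |R(-2.29)|=0.6694 |R(-1.28)|=0.1897
Bisect:
  x_lo=-3.0853 |R|=2.2206  x_hi=-0.3890 |R|=0.6769
  mid=-1.73712 |R|=0.10198 →hi
  mid=-2.41120 |R|=0.84066 →hi
  mid=-2.74824 |R|=1.43133 →lo
  mid=-2.57972 |R|=1.11356 →lo
  mid=-2.49546 |R|=0.97181 →hi
  mid=-2.53759 |R|=1.04132 →lo
  mid=-2.51653 |R|=1.00623 →lo
  ...
  [-2.51290,-2.51274] ⇒ x*=-2.5127
So |R|<1 on (-2.5127, 0).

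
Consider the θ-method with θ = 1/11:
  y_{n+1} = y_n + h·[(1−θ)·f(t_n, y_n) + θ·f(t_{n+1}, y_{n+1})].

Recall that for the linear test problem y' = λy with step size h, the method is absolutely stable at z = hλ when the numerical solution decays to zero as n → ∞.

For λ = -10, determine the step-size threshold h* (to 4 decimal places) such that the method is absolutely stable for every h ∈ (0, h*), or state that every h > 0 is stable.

(-2.4444,0); λ=-10 ⇒ h* = (22/9)/10 = 0.2444.

With y'=λy (z=hλ):
  y_{n+1} = y_n + z·[10/11·y_n + 1/11·y_{n+1}] ⇒ (1 − 1/11z)y_{n+1} = (1 + 10/11z)y_n
  ⇒ R(z) = (1 + 10/11z)/(1 − 1/11z).

Solve |R(x)|<1 on ℝ⁻.
x=-0.77: |R|=0.2804
R=−1: 1+10/11x = −1+1/11x ⇒ -9/11x=2 ⇒ x=2/(-9/11)=-2.4444
Confirm numerically:
  x=-2.417: |R|=0.98159 <1
  x=-2.372: |R|=0.95124 <1
  x=-1.834: |R|=0.57192 <1
  x=-1.724: |R|=0.49041 <1
  x=-2.984: |R|=1.34725 >1
  x=-2.938: |R|=1.31870 >1
  x=-2.626: |R|=1.11992 >1
Stable set (-2.4444, 0).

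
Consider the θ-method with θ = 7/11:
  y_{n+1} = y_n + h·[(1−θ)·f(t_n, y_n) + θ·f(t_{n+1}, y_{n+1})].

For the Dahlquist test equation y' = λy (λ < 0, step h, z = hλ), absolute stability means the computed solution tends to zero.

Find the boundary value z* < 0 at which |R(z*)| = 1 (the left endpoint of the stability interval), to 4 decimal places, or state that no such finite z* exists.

interval (−∞, 0).

Test eqn y'=λy, z=hλ:
  y_{n+1} = y_n + z·[4/11·y_n + 7/11·y_{n+1}] ⇒ (1 − 7/11z)y_{n+1} = (1 + 4/11z)y_n
  so R(z) = (1 + 4/11z)/(1 − 7/11z).

Find x<0 with |R(x)|<1.
x=-1.5: |R|=0.2326
x=-2: |R|=0.1200
x=-10: |R|=0.3580
x=-100: |R|=0.5471
θ=7/11≥1/2 ⇒ |1+4/11x|<|1−7/11x| ∀x<0 ⇒ interval (−∞,0).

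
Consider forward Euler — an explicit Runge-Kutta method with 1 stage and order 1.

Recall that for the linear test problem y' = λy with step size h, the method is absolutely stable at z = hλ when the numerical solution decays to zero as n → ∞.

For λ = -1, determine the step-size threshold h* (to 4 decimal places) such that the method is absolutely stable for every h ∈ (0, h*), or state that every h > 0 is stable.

Test eqn y'=λy, z=hλ:
  order 1, 1-stage ⇒ R(z)=1+z
  (e.g. R(-0.38)=0.62000, |R|=0.62000)

Boundary: |R(x)|=1, x<0.
x=-0.38: |R|=0.6200
|R(-2.15)|=1.1500 |R(-1.62)|=0.6200 |R(-0.96)|=0.0400
Bisect:
  x_lo=-2.5967 |R|=1.5967  x_hi=-0.1391 |R|=0.8609
  mid=-1.36791 |R|=0.36791 →hi
  mid=-1.98230 |R|=0.98230 →hi
  mid=-2.28949 |R|=1.28949 →lo
  mid=-2.13589 |R|=1.13589 →lo
  mid=-2.05909 |R|=1.05909 →lo
  mid=-2.02070 |R|=1.02070 →lo
  mid=-2.00150 |R|=1.00150 →lo
  mid=-1.99190 |R|=0.99190 →hi
  mid=-1.99670 |R|=0.99670 →hi
  mid=-1.99910 |R|=0.99910 →hi
  ...
  [-2.00015,-2.00000] ⇒ x*=-2.0000
Interval (-2.0000, 0).

(-2.0000,0); λ=-1 ⇒ h* = 2.0000.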